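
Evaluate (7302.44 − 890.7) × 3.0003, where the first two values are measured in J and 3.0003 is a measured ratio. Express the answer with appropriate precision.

7302.44 J − 890.7 J = 6411.74 J; the difference is limited to 1 decimal place (5 s.f.).
Carrying full precision, 6411.74 × 3.0003 = 19237.143522 J; 3.0003 has 5 s.f., so the result keeps min(5, 5) = 5 s.f.
Rounded to 5 significant figures: 19237 J.

19237 J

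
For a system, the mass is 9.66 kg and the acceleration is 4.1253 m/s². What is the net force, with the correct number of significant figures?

net force = 9.66 kg × 4.1253 m/s² = 39.850398 N.
9.66 has 3 significant figures; 4.1253 has 5.
Division/multiplication keeps the fewest: 3 significant figures.
Rounded: 39.9 N.

39.9 N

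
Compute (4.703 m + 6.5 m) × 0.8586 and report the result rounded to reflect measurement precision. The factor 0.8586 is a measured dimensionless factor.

4.703 m + 6.5 m = 11.203 m; the sum is limited to 1 decimal place (3 s.f.).
Carrying full precision, 11.203 × 0.8586 = 9.6188958 m; 0.8586 has 4 s.f., so the result keeps min(3, 4) = 3 s.f.
Rounded to 3 significant figures: 9.62 m.

9.62 m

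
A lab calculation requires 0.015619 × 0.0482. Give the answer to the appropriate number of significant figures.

0.015619 × 0.0482 = 0.0007528358
Multiplication/division keeps the fewest significant figures: 0.015619 → 5 s.f., 0.0482 → 3 s.f.; limit is 3.
Rounded to 3 significant figures: 7.53 × 10⁻⁴.

7.53 × 10⁻⁴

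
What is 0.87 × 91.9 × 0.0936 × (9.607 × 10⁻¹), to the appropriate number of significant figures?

0.87 × 91.9 × 0.0936 × (9.607 × 10⁻¹) = 7.18949528856
Multiplication/division keeps the fewest significant figures: 0.87 → 2 s.f., 91.9 → 3 s.f., 0.0936 → 3 s.f., 9.607 × 10⁻¹ → 4 s.f.; limit is 2.
Rounded to 2 significant figures: 7.2.

7.2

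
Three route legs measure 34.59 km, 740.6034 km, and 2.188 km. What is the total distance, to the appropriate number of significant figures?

34.59 km + 740.6034 km + 2.188 km = 777.3814 km.
Addition/subtraction keeps the fewest decimal places: 34.59 → 2 decimal places, 740.6034 → 4 decimal places, 2.188 → 3 decimal places; limit is 2.
Rounded to 2 decimal places: 777.38 km.

777.38 km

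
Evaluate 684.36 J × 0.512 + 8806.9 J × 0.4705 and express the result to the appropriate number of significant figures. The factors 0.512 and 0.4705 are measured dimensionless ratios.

684.36 × 0.512 = 350.39232 → 3.50 × 10^2 J (3 s.f., last digit at the 10^0 place).
8806.9 × 0.4705 = 4143.64645 → 4144 J (4 s.f., last digit at the 10^0 place).
Sum: 4494.03877 J; keep the coarser place, 10^0.
Result: 4.494 × 10^3 J.

4.494 × 10^3 J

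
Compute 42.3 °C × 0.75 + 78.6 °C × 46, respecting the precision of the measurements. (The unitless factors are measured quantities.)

3.6 × 10^3 °C

42.3 × 0.75 = 31.725 → 32 °C (2 s.f., last digit at the 10^0 place).
78.6 × 46 = 3615.6 → 3.6 × 10^3 °C (2 s.f., last digit at the 10^2 place).
Sum: 3647.325 °C; keep the coarser place, 10^2.
Result: 3.6 × 10^3 °C.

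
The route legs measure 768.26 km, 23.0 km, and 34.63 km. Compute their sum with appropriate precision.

825.9 km

768.26 km + 23.0 km + 34.63 km = 825.89 km.
Addition/subtraction keeps the fewest decimal places: 768.26 → 2 decimal places, 23.0 → 1 decimal place, 34.63 → 2 decimal places; limit is 1.
Rounded to 1 decimal place: 825.9 km.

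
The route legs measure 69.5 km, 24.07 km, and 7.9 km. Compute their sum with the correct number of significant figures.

69.5 km + 24.07 km + 7.9 km = 101.47 km.
Addition/subtraction keeps the fewest decimal places: 69.5 → 1 decimal place, 24.07 → 2 decimal places, 7.9 → 1 decimal place; limit is 1.
Rounded to 1 decimal place: 1.015 × 10^2 km.

1.015 × 10^2 km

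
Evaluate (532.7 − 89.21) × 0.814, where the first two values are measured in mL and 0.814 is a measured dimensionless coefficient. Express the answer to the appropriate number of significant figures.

361 mL

532.7 mL − 89.21 mL = 443.49 mL; the difference is limited to 1 decimal place (4 s.f.).
Carrying full precision, 443.49 × 0.814 = 361.00086 mL; 0.814 has 3 s.f., so the result keeps min(4, 3) = 3 s.f.
Rounded to 3 significant figures: 361 mL.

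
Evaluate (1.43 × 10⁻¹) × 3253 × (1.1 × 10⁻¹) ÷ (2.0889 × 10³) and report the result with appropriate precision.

0.024

(1.43 × 10⁻¹) × 3253 × (1.1 × 10⁻¹) ÷ (2.0889 × 10³) = 0.0244959978936…
Multiplication/division keeps the fewest significant figures: 1.43 × 10⁻¹ → 3 s.f., 3253 → 4 s.f., 1.1 × 10⁻¹ → 2 s.f., 2.0889 × 10³ → 5 s.f.; limit is 2.
Rounded to 2 significant figures: 0.024.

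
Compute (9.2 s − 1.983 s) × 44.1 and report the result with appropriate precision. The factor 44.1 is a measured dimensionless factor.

3.2 × 10² s

9.2 s − 1.983 s = 7.217 s; the difference is limited to 1 decimal place (2 s.f.).
Carrying full precision, 7.217 × 44.1 = 318.2697 s; 44.1 has 3 s.f., so the result keeps min(2, 3) = 2 s.f.
Rounded to 2 significant figures: 3.2 × 10² s.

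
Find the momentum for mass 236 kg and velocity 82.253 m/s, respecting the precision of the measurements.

1.94 × 10⁴ kg·m/s

momentum = 236 kg × 82.253 m/s = 19411.708 kg·m/s.
236 has 3 significant figures; 82.253 has 5.
Division/multiplication keeps the fewest: 3 significant figures.
Rounded: 1.94 × 10⁴ kg·m/s.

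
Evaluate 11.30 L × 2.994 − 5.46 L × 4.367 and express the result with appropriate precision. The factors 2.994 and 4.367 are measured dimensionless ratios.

10.0 L

11.30 × 2.994 = 33.8322 → 33.83 L (4 s.f., last digit at the 10^-2 place).
5.46 × 4.367 = 23.84382 → 23.8 L (3 s.f., last digit at the 10^-1 place).
Difference: 9.98838 L; keep the coarser place, 10^-1.
Result: 10.0 L.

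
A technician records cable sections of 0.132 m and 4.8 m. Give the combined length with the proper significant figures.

4.9 m

0.132 m + 4.8 m = 4.932 m.
Addition/subtraction keeps the fewest decimal places: 0.132 → 3 decimal places, 4.8 → 1 decimal place; limit is 1.
Rounded to 1 decimal place: 4.9 m.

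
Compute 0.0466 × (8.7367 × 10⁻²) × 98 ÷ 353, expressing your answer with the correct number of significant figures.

0.0466 × (8.7367 × 10⁻²) × 98 ÷ 353 = 0.00113027653144…
Multiplication/division keeps the fewest significant figures: 0.0466 → 3 s.f., 8.7367 × 10⁻² → 5 s.f., 98 → 2 s.f., 353 → 3 s.f.; limit is 2.
Rounded to 2 significant figures: 0.0011.

0.0011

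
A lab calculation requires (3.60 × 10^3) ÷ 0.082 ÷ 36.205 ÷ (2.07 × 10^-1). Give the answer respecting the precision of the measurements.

5.9 × 10^3

(3.60 × 10^3) ÷ 0.082 ÷ 36.205 ÷ (2.07 × 10^-1) = 5858.00517643…
Multiplication/division keeps the fewest significant figures: 3.60 × 10^3 → 3 s.f., 0.082 → 2 s.f., 36.205 → 5 s.f., 2.07 × 10^-1 → 3 s.f.; limit is 2.
Rounded to 2 significant figures: 5.9 × 10^3.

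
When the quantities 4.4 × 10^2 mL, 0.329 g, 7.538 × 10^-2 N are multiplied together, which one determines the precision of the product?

4.4 × 10^2 mL → 2 s.f.; 0.329 g → 3 s.f.; 7.538 × 10^-2 N → 4 s.f.
The fewest is 2 significant figures, from 4.4 × 10^2 mL.

4.4 × 10^2 mL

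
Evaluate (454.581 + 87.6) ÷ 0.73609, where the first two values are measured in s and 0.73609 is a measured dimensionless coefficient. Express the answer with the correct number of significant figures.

736.6 s

454.581 s + 87.6 s = 542.181 s; the sum is limited to 1 decimal place (4 s.f.).
Carrying full precision, 542.181 ÷ 0.73609 = 736.568897825… s; 0.73609 has 5 s.f., so the result keeps min(4, 5) = 4 s.f.
Rounded to 4 significant figures: 736.6 s.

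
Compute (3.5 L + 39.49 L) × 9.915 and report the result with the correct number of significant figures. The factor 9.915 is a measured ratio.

426 L

3.5 L + 39.49 L = 42.99 L; the sum is limited to 1 decimal place (3 s.f.).
Carrying full precision, 42.99 × 9.915 = 426.24585 L; 9.915 has 4 s.f., so the result keeps min(3, 4) = 3 s.f.
Rounded to 3 significant figures: 426 L.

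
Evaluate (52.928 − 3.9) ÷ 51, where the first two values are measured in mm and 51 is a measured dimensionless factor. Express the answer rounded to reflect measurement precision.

0.96 mm

52.928 mm − 3.9 mm = 49.028 mm; the difference is limited to 1 decimal place (3 s.f.).
Carrying full precision, 49.028 ÷ 51 = 0.961333333333… mm; 51 has 2 s.f., so the result keeps min(3, 2) = 2 s.f.
Rounded to 2 significant figures: 0.96 mm.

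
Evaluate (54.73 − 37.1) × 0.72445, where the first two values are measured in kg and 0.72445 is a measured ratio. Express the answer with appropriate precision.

54.73 kg − 37.1 kg = 17.63 kg; the difference is limited to 1 decimal place (3 s.f.).
Carrying full precision, 17.63 × 0.72445 = 12.7720535 kg; 0.72445 has 5 s.f., so the result keeps min(3, 5) = 3 s.f.
Rounded to 3 significant figures: 12.8 kg.

12.8 kg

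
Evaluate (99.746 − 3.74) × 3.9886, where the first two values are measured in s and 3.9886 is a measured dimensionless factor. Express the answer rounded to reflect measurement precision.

3.829 × 10² s

99.746 s − 3.74 s = 96.006 s; the difference is limited to 2 decimal places (4 s.f.).
Carrying full precision, 96.006 × 3.9886 = 382.9295316 s; 3.9886 has 5 s.f., so the result keeps min(4, 5) = 4 s.f.
Rounded to 4 significant figures: 3.829 × 10² s.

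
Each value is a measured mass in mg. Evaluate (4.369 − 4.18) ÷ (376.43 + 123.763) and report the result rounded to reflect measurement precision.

4.369 − 4.18 = 0.189, limited to 2 d.p. → 2 s.f.; 376.43 + 123.763 = 500.193, limited to 2 d.p. → 5 s.f.
Carrying full precision, 0.189 ÷ 500.193 = 0.000377854148299…; keep min(2, 5) = 2 s.f.
Rounded to 2 significant figures: 3.8 × 10^-4.

3.8 × 10^-4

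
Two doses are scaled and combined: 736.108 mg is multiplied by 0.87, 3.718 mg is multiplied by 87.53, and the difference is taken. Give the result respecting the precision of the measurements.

3.1 × 10² mg

736.108 × 0.87 = 640.41396 → 6.4 × 10² mg (2 s.f., last digit at the 10^1 place).
3.718 × 87.53 = 325.43654 → 325.4 mg (4 s.f., last digit at the 10^-1 place).
Difference: 314.97742 mg; keep the coarser place, 10^1.
Result: 3.1 × 10² mg.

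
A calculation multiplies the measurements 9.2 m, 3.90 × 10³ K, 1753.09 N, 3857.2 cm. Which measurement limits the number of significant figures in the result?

9.2 m

9.2 m → 2 s.f.; 3.90 × 10³ K → 3 s.f.; 1753.09 N → 6 s.f.; 3857.2 cm → 5 s.f.
The fewest is 2 significant figures, from 9.2 m.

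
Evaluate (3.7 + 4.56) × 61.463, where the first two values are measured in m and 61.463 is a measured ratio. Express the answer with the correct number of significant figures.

3.7 m + 4.56 m = 8.26 m; the sum is limited to 1 decimal place (2 s.f.).
Carrying full precision, 8.26 × 61.463 = 507.68438 m; 61.463 has 5 s.f., so the result keeps min(2, 5) = 2 s.f.
Rounded to 2 significant figures: 5.1 × 10^2 m.

5.1 × 10^2 m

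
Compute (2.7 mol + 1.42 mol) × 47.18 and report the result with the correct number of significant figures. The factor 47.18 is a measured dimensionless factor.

2.7 mol + 1.42 mol = 4.12 mol; the sum is limited to 1 decimal place (2 s.f.).
Carrying full precision, 4.12 × 47.18 = 194.3816 mol; 47.18 has 4 s.f., so the result keeps min(2, 4) = 2 s.f.
Rounded to 2 significant figures: 1.9 × 10^2 mol.

1.9 × 10^2 mol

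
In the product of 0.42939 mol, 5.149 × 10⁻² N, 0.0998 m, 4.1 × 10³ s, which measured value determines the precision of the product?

4.1 × 10³ s

0.42939 mol → 5 s.f.; 5.149 × 10⁻² N → 4 s.f.; 0.0998 m → 3 s.f.; 4.1 × 10³ s → 2 s.f.
The fewest is 2 significant figures, from 4.1 × 10³ s.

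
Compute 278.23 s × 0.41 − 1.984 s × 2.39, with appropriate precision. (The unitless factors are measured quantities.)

278.23 × 0.41 = 114.0743 → 1.1 × 10^2 s (2 s.f., last digit at the 10^1 place).
1.984 × 2.39 = 4.74176 → 4.74 s (3 s.f., last digit at the 10^-2 place).
Difference: 109.33254 s; keep the coarser place, 10^1.
Result: 1.1 × 10^2 s.

1.1 × 10^2 s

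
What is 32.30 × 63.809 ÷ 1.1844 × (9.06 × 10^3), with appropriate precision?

32.30 × 63.809 ÷ 1.1844 × (9.06 × 10^3) = 15765736.3576…
Multiplication/division keeps the fewest significant figures: 32.30 → 4 s.f., 63.809 → 5 s.f., 1.1844 → 5 s.f., 9.06 × 10^3 → 3 s.f.; limit is 3.
Rounded to 3 significant figures: 1.58 × 10^7.

1.58 × 10^7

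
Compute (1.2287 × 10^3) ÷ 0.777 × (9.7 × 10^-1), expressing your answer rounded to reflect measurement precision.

1.5 × 10^3

(1.2287 × 10^3) ÷ 0.777 × (9.7 × 10^-1) = 1533.8983269…
Multiplication/division keeps the fewest significant figures: 1.2287 × 10^3 → 5 s.f., 0.777 → 3 s.f., 9.7 × 10^-1 → 2 s.f.; limit is 2.
Rounded to 2 significant figures: 1.5 × 10^3.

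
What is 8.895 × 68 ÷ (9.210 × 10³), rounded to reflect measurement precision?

0.066

8.895 × 68 ÷ (9.210 × 10³) = 0.065674267101…
Multiplication/division keeps the fewest significant figures: 8.895 → 4 s.f., 68 → 2 s.f., 9.210 × 10³ → 4 s.f.; limit is 2.
Rounded to 2 significant figures: 0.066.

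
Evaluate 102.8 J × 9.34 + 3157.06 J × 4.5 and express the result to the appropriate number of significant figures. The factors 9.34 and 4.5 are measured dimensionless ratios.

102.8 × 9.34 = 960.152 → 960. J (3 s.f., last digit at the 10^0 place).
3157.06 × 4.5 = 14206.77 → 1.4 × 10⁴ J (2 s.f., last digit at the 10^3 place).
Sum: 15166.922 J; keep the coarser place, 10^3.
Result: 1.5 × 10⁴ J.

1.5 × 10⁴ J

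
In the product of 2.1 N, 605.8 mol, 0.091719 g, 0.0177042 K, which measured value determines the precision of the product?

2.1 N

2.1 N → 2 s.f.; 605.8 mol → 4 s.f.; 0.091719 g → 5 s.f.; 0.0177042 K → 6 s.f.
The fewest is 2 significant figures, from 2.1 N.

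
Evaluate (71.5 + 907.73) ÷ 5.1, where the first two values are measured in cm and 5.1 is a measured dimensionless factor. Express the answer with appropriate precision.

1.9 × 10^2 cm

71.5 cm + 907.73 cm = 979.23 cm; the sum is limited to 1 decimal place (4 s.f.).
Carrying full precision, 979.23 ÷ 5.1 = 192.005882353… cm; 5.1 has 2 s.f., so the result keeps min(4, 2) = 2 s.f.
Rounded to 2 significant figures: 1.9 × 10^2 cm.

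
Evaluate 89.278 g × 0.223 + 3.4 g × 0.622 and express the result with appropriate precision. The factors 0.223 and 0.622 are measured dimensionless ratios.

89.278 × 0.223 = 19.908994 → 19.9 g (3 s.f., last digit at the 10^-1 place).
3.4 × 0.622 = 2.1148 → 2.1 g (2 s.f., last digit at the 10^-1 place).
Sum: 22.023794 g; keep the coarser place, 10^-1.
Result: 22.0 g.

22.0 g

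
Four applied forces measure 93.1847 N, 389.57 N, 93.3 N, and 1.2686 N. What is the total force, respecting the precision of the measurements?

577.3 N

93.1847 N + 389.57 N + 93.3 N + 1.2686 N = 577.3233 N.
Addition/subtraction keeps the fewest decimal places: 93.1847 → 4 decimal places, 389.57 → 2 decimal places, 93.3 → 1 decimal place, 1.2686 → 4 decimal places; limit is 1.
Rounded to 1 decimal place: 577.3 N.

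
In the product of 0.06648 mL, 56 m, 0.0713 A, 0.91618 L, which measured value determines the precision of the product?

56 m

0.06648 mL → 4 s.f.; 56 m → 2 s.f.; 0.0713 A → 3 s.f.; 0.91618 L → 5 s.f.
The fewest is 2 significant figures, from 56 m.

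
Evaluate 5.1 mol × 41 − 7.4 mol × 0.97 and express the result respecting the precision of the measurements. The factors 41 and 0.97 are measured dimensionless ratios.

5.1 × 41 = 209.1 → 2.1 × 10^2 mol (2 s.f., last digit at the 10^1 place).
7.4 × 0.97 = 7.178 → 7.2 mol (2 s.f., last digit at the 10^-1 place).
Difference: 201.922 mol; keep the coarser place, 10^1.
Result: 2.0 × 10^2 mol.

2.0 × 10^2 mol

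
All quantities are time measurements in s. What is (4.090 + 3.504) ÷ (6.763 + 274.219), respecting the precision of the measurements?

4.090 + 3.504 = 7.594, limited to 3 d.p. → 4 s.f.; 6.763 + 274.219 = 280.982, limited to 3 d.p. → 6 s.f.
Carrying full precision, 7.594 ÷ 280.982 = 0.027026642276…; keep min(4, 6) = 4 s.f.
Rounded to 4 significant figures: 0.02703.

0.02703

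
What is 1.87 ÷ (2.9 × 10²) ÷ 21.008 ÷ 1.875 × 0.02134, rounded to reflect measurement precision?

3.5 × 10⁻⁶

1.87 ÷ (2.9 × 10²) ÷ 21.008 ÷ 1.875 × 0.02134 = 0.0000034934299796…
Multiplication/division keeps the fewest significant figures: 1.87 → 3 s.f., 2.9 × 10² → 2 s.f., 21.008 → 5 s.f., 1.875 → 4 s.f., 0.02134 → 4 s.f.; limit is 2.
Rounded to 2 significant figures: 3.5 × 10⁻⁶.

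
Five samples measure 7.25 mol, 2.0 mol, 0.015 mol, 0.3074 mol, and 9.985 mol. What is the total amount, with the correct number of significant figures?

19.6 mol

7.25 mol + 2.0 mol + 0.015 mol + 0.3074 mol + 9.985 mol = 19.5574 mol.
Addition/subtraction keeps the fewest decimal places: 7.25 → 2 decimal places, 2.0 → 1 decimal place, 0.015 → 3 decimal places, 0.3074 → 4 decimal places, 9.985 → 3 decimal places; limit is 1.
Rounded to 1 decimal place: 19.6 mol.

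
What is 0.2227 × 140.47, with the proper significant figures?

31.28

0.2227 × 140.47 = 31.282669
Multiplication/division keeps the fewest significant figures: 0.2227 → 4 s.f., 140.47 → 5 s.f.; limit is 4.
Rounded to 4 significant figures: 31.28.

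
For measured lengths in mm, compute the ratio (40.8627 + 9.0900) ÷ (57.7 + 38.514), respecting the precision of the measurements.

0.519

40.8627 + 9.0900 = 49.9527, limited to 4 d.p. → 6 s.f.; 57.7 + 38.514 = 96.214, limited to 1 d.p. → 3 s.f.
Carrying full precision, 49.9527 ÷ 96.214 = 0.519183278941…; keep min(6, 3) = 3 s.f.
Rounded to 3 significant figures: 0.519.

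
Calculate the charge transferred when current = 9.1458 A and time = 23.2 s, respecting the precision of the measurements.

charge transferred = 9.1458 A × 23.2 s = 212.18256 C.
9.1458 has 5 significant figures; 23.2 has 3.
Division/multiplication keeps the fewest: 3 significant figures.
Rounded: 212 C.

212 C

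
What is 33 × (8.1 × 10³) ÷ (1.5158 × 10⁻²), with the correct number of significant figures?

33 × (8.1 × 10³) ÷ (1.5158 × 10⁻²) = 17634252.5399…
Multiplication/division keeps the fewest significant figures: 33 → 2 s.f., 8.1 × 10³ → 2 s.f., 1.5158 × 10⁻² → 5 s.f.; limit is 2.
Rounded to 2 significant figures: 1.8 × 10⁷.

1.8 × 10⁷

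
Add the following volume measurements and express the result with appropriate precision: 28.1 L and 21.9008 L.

50.0 L

28.1 L + 21.9008 L = 50.0008 L.
Addition/subtraction keeps the fewest decimal places: 28.1 → 1 decimal place, 21.9008 → 4 decimal places; limit is 1.
Rounded to 1 decimal place: 50.0 L.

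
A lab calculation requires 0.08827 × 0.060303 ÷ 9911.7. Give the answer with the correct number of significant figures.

5.370 × 10^-7

0.08827 × 0.060303 ÷ 9911.7 = 5.37036614304 × 10^-7…
Multiplication/division keeps the fewest significant figures: 0.08827 → 4 s.f., 0.060303 → 5 s.f., 9911.7 → 5 s.f.; limit is 4.
Rounded to 4 significant figures: 5.370 × 10^-7.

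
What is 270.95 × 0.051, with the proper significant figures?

14

270.95 × 0.051 = 13.81845
Multiplication/division keeps the fewest significant figures: 270.95 → 5 s.f., 0.051 → 2 s.f.; limit is 2.
Rounded to 2 significant figures: 14.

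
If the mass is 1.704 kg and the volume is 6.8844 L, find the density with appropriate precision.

density = 1.704 kg ÷ 6.8844 L = 0.247516123409… kg/L.
1.704 has 4 significant figures; 6.8844 has 5.
Division/multiplication keeps the fewest: 4 significant figures.
Rounded: 0.2475 kg/L.

0.2475 kg/L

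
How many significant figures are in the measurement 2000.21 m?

6

2000.21: zeros between nonzero digits are significant.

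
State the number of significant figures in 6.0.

6.0: trailing zeros after a decimal point are significant.

2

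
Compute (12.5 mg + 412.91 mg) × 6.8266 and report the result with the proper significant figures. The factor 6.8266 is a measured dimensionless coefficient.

12.5 mg + 412.91 mg = 425.41 mg; the sum is limited to 1 decimal place (4 s.f.).
Carrying full precision, 425.41 × 6.8266 = 2904.103906 mg; 6.8266 has 5 s.f., so the result keeps min(4, 5) = 4 s.f.
Rounded to 4 significant figures: 2904 mg.

2904 mg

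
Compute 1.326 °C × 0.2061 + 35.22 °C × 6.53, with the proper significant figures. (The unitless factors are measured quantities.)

230. °C

1.326 × 0.2061 = 0.2732886 → 2.733 × 10^-1 °C (4 s.f., last digit at the 10^-4 place).
35.22 × 6.53 = 229.9866 → 230. °C (3 s.f., last digit at the 10^0 place).
Sum: 230.2598886 °C; keep the coarser place, 10^0.
Result: 230. °C.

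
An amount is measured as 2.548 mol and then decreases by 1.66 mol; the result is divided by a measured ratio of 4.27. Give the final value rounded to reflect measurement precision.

2.548 mol − 1.66 mol = 0.888 mol; the difference is limited to 2 decimal places (2 s.f.).
Carrying full precision, 0.888 ÷ 4.27 = 0.207962529274… mol; 4.27 has 3 s.f., so the result keeps min(2, 3) = 2 s.f.
Rounded to 2 significant figures: 0.21 mol.

0.21 mol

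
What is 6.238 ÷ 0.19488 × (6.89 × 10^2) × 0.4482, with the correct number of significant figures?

9.88 × 10^3

6.238 ÷ 0.19488 × (6.89 × 10^2) × 0.4482 = 9884.82929187…
Multiplication/division keeps the fewest significant figures: 6.238 → 4 s.f., 0.19488 → 5 s.f., 6.89 × 10^2 → 3 s.f., 0.4482 → 4 s.f.; limit is 3.
Rounded to 3 significant figures: 9.88 × 10^3.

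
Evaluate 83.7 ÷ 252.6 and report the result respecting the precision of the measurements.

83.7 ÷ 252.6 = 0.33135391924…
Multiplication/division keeps the fewest significant figures: 83.7 → 3 s.f., 252.6 → 4 s.f.; limit is 3.
Rounded to 3 significant figures: 3.31 × 10^-1.

3.31 × 10^-1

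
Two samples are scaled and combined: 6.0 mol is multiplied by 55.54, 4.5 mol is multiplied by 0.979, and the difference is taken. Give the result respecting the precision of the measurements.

3.3 × 10^2 mol

6.0 × 55.54 = 333.24 → 3.3 × 10^2 mol (2 s.f., last digit at the 10^1 place).
4.5 × 0.979 = 4.4055 → 4.4 mol (2 s.f., last digit at the 10^-1 place).
Difference: 328.8345 mol; keep the coarser place, 10^1.
Result: 3.3 × 10^2 mol.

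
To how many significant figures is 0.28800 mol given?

0.28800: leading zeros are not significant; trailing zeros after a decimal point are significant.

5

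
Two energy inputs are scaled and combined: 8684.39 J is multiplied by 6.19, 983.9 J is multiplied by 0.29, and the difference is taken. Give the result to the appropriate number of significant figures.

8684.39 × 6.19 = 53756.3741 → 5.38 × 10^4 J (3 s.f., last digit at the 10^2 place).
983.9 × 0.29 = 285.331 → 2.9 × 10^2 J (2 s.f., last digit at the 10^1 place).
Difference: 53471.0431 J; keep the coarser place, 10^2.
Result: 5.35 × 10^4 J.

5.35 × 10^4 J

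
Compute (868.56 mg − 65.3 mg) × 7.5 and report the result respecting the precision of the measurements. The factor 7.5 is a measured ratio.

6.0 × 10³ mg

868.56 mg − 65.3 mg = 803.26 mg; the difference is limited to 1 decimal place (4 s.f.).
Carrying full precision, 803.26 × 7.5 = 6024.45 mg; 7.5 has 2 s.f., so the result keeps min(4, 2) = 2 s.f.
Rounded to 2 significant figures: 6.0 × 10³ mg.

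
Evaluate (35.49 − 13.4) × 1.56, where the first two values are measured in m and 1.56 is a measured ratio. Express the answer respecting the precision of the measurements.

35.49 m − 13.4 m = 22.09 m; the difference is limited to 1 decimal place (3 s.f.).
Carrying full precision, 22.09 × 1.56 = 34.4604 m; 1.56 has 3 s.f., so the result keeps min(3, 3) = 3 s.f.
Rounded to 3 significant figures: 34.5 m.

34.5 m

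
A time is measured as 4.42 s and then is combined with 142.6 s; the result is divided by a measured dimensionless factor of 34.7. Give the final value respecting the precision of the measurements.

4.24 s

4.42 s + 142.6 s = 147.02 s; the sum is limited to 1 decimal place (4 s.f.).
Carrying full precision, 147.02 ÷ 34.7 = 4.23688760807… s; 34.7 has 3 s.f., so the result keeps min(4, 3) = 3 s.f.
Rounded to 3 significant figures: 4.24 s.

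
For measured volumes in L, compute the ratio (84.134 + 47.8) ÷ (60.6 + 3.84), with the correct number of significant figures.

84.134 + 47.8 = 131.934, limited to 1 d.p. → 4 s.f.; 60.6 + 3.84 = 64.44, limited to 1 d.p. → 3 s.f.
Carrying full precision, 131.934 ÷ 64.44 = 2.04739292365…; keep min(4, 3) = 3 s.f.
Rounded to 3 significant figures: 2.05.

2.05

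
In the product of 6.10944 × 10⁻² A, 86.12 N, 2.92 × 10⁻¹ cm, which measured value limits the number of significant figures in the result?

6.10944 × 10⁻² A → 6 s.f.; 86.12 N → 4 s.f.; 2.92 × 10⁻¹ cm → 3 s.f.
The fewest is 3 significant figures, from 2.92 × 10⁻¹ cm.

2.92 × 10⁻¹ cm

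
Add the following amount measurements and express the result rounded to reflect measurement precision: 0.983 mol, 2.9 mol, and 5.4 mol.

9.3 mol

0.983 mol + 2.9 mol + 5.4 mol = 9.283 mol.
Addition/subtraction keeps the fewest decimal places: 0.983 → 3 decimal places, 2.9 → 1 decimal place, 5.4 → 1 decimal place; limit is 1.
Rounded to 1 decimal place: 9.3 mol.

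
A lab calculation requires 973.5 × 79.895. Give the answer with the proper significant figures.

973.5 × 79.895 = 77777.7825
Multiplication/division keeps the fewest significant figures: 973.5 → 4 s.f., 79.895 → 5 s.f.; limit is 4.
Rounded to 4 significant figures: 7.778 × 10⁴.

7.778 × 10⁴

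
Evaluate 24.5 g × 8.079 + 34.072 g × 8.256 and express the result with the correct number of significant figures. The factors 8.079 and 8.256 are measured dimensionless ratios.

24.5 × 8.079 = 197.9355 → 198 g (3 s.f., last digit at the 10^0 place).
34.072 × 8.256 = 281.298432 → 281.3 g (4 s.f., last digit at the 10^-1 place).
Sum: 479.233932 g; keep the coarser place, 10^0.
Result: 479 g.

479 g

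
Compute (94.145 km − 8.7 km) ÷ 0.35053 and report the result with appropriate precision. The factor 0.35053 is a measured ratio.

244 km

94.145 km − 8.7 km = 85.445 km; the difference is limited to 1 decimal place (3 s.f.).
Carrying full precision, 85.445 ÷ 0.35053 = 243.759449976… km; 0.35053 has 5 s.f., so the result keeps min(3, 5) = 3 s.f.
Rounded to 3 significant figures: 244 km.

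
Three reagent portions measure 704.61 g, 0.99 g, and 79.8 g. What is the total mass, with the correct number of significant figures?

704.61 g + 0.99 g + 79.8 g = 785.40 g.
Addition/subtraction keeps the fewest decimal places: 704.61 → 2 decimal places, 0.99 → 2 decimal places, 79.8 → 1 decimal place; limit is 1.
Rounded to 1 decimal place: 785.4 g.

785.4 g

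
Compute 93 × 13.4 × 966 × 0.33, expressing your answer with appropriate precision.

93 × 13.4 × 966 × 0.33 = 397263.636
Multiplication/division keeps the fewest significant figures: 93 → 2 s.f., 13.4 → 3 s.f., 966 → 3 s.f., 0.33 → 2 s.f.; limit is 2.
Rounded to 2 significant figures: 4.0 × 10^5.

4.0 × 10^5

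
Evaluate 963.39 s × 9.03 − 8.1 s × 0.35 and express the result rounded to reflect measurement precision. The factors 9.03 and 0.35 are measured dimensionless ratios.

8.70 × 10^3 s

963.39 × 9.03 = 8699.4117 → 8.70 × 10^3 s (3 s.f., last digit at the 10^1 place).
8.1 × 0.35 = 2.835 → 2.8 s (2 s.f., last digit at the 10^-1 place).
Difference: 8696.5767 s; keep the coarser place, 10^1.
Result: 8.70 × 10^3 s.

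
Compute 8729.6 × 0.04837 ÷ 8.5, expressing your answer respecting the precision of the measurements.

8729.6 × 0.04837 ÷ 8.5 = 49.6765590588…
Multiplication/division keeps the fewest significant figures: 8729.6 → 5 s.f., 0.04837 → 4 s.f., 8.5 → 2 s.f.; limit is 2.
Rounded to 2 significant figures: 50.

50.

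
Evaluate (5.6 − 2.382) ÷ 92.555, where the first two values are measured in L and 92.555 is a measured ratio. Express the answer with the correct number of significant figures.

0.035 L

5.6 L − 2.382 L = 3.218 L; the difference is limited to 1 decimal place (2 s.f.).
Carrying full precision, 3.218 ÷ 92.555 = 0.0347685160175… L; 92.555 has 5 s.f., so the result keeps min(2, 5) = 2 s.f.
Rounded to 2 significant figures: 0.035 L.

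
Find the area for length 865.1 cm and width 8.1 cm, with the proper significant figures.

7.0 × 10³ cm²

area = 865.1 cm × 8.1 cm = 7007.31 cm².
865.1 has 4 significant figures; 8.1 has 2.
Division/multiplication keeps the fewest: 2 significant figures.
Rounded: 7.0 × 10³ cm².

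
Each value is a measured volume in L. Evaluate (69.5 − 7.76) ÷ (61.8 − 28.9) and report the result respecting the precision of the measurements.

1.88

69.5 − 7.76 = 61.74, limited to 1 d.p. → 3 s.f.; 61.8 − 28.9 = 32.9, limited to 1 d.p. → 3 s.f.
Carrying full precision, 61.74 ÷ 32.9 = 1.87659574468…; keep min(3, 3) = 3 s.f.
Rounded to 3 significant figures: 1.88.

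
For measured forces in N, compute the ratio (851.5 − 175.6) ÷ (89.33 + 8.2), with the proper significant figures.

851.5 − 175.6 = 675.9, limited to 1 d.p. → 4 s.f.; 89.33 + 8.2 = 97.53, limited to 1 d.p. → 3 s.f.
Carrying full precision, 675.9 ÷ 97.53 = 6.93017533067…; keep min(4, 3) = 3 s.f.
Rounded to 3 significant figures: 6.93.

6.93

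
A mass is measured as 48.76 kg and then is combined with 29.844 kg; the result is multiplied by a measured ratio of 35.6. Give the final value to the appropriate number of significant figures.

48.76 kg + 29.844 kg = 78.604 kg; the sum is limited to 2 decimal places (4 s.f.).
Carrying full precision, 78.604 × 35.6 = 2798.3024 kg; 35.6 has 3 s.f., so the result keeps min(4, 3) = 3 s.f.
Rounded to 3 significant figures: 2.80 × 10^3 kg.

2.80 × 10^3 kg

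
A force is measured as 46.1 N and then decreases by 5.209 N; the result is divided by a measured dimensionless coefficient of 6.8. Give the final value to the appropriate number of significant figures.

46.1 N − 5.209 N = 40.891 N; the difference is limited to 1 decimal place (3 s.f.).
Carrying full precision, 40.891 ÷ 6.8 = 6.01338235294… N; 6.8 has 2 s.f., so the result keeps min(3, 2) = 2 s.f.
Rounded to 2 significant figures: 6.0 N.

6.0 N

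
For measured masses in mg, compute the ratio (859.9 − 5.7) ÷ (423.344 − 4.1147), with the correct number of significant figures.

2.038

859.9 − 5.7 = 854.2, limited to 1 d.p. → 4 s.f.; 423.344 − 4.1147 = 419.2293, limited to 3 d.p. → 6 s.f.
Carrying full precision, 854.2 ÷ 419.2293 = 2.03754842517…; keep min(4, 6) = 4 s.f.
Rounded to 4 significant figures: 2.038.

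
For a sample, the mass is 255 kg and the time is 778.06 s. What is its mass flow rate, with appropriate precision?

mass flow rate = 255 kg ÷ 778.06 s = 0.327738220703… kg/s.
255 has 3 significant figures; 778.06 has 5.
Division/multiplication keeps the fewest: 3 significant figures.
Rounded: 0.328 kg/s.

0.328 kg/s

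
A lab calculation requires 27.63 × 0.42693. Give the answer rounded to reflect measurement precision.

11.80

27.63 × 0.42693 = 11.7960759
Multiplication/division keeps the fewest significant figures: 27.63 → 4 s.f., 0.42693 → 5 s.f.; limit is 4.
Rounded to 4 significant figures: 11.80.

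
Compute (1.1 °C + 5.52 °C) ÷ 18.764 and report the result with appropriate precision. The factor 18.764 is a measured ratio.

0.35 °C

1.1 °C + 5.52 °C = 6.62 °C; the sum is limited to 1 decimal place (2 s.f.).
Carrying full precision, 6.62 ÷ 18.764 = 0.352803240247… °C; 18.764 has 5 s.f., so the result keeps min(2, 5) = 2 s.f.
Rounded to 2 significant figures: 0.35 °C.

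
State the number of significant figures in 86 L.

2

86: every digit is nonzero and significant.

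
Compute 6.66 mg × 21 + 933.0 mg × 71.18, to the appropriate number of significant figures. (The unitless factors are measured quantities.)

6.655 × 10^4 mg

6.66 × 21 = 139.86 → 1.4 × 10^2 mg (2 s.f., last digit at the 10^1 place).
933.0 × 71.18 = 66410.94 → 6.641 × 10^4 mg (4 s.f., last digit at the 10^1 place).
Sum: 66550.8 mg; keep the coarser place, 10^1.
Result: 6.655 × 10^4 mg.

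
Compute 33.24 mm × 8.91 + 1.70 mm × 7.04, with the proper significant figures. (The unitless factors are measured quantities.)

3.08 × 10^2 mm

33.24 × 8.91 = 296.1684 → 2.96 × 10^2 mm (3 s.f., last digit at the 10^0 place).
1.70 × 7.04 = 11.968 → 12.0 mm (3 s.f., last digit at the 10^-1 place).
Sum: 308.1364 mm; keep the coarser place, 10^0.
Result: 3.08 × 10^2 mm.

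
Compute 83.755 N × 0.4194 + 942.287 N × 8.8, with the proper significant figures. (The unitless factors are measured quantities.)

8.3 × 10^3 N

83.755 × 0.4194 = 35.126847 → 35.13 N (4 s.f., last digit at the 10^-2 place).
942.287 × 8.8 = 8292.1256 → 8.3 × 10^3 N (2 s.f., last digit at the 10^2 place).
Sum: 8327.252447 N; keep the coarser place, 10^2.
Result: 8.3 × 10^3 N.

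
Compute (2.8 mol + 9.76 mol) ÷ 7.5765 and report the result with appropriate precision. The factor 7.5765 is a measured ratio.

1.66 mol

2.8 mol + 9.76 mol = 12.56 mol; the sum is limited to 1 decimal place (3 s.f.).
Carrying full precision, 12.56 ÷ 7.5765 = 1.65775753976… mol; 7.5765 has 5 s.f., so the result keeps min(3, 5) = 3 s.f.
Rounded to 3 significant figures: 1.66 mol.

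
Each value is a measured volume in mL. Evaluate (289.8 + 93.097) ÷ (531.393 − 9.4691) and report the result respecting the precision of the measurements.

289.8 + 93.097 = 382.897, limited to 1 d.p. → 4 s.f.; 531.393 − 9.4691 = 521.9239, limited to 3 d.p. → 6 s.f.
Carrying full precision, 382.897 ÷ 521.9239 = 0.733626109094…; keep min(4, 6) = 4 s.f.
Rounded to 4 significant figures: 0.7336.

0.7336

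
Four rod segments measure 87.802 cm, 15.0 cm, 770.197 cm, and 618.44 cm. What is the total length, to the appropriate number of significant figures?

1491.4 cm

87.802 cm + 15.0 cm + 770.197 cm + 618.44 cm = 1491.439 cm.
Addition/subtraction keeps the fewest decimal places: 87.802 → 3 decimal places, 15.0 → 1 decimal place, 770.197 → 3 decimal places, 618.44 → 2 decimal places; limit is 1.
Rounded to 1 decimal place: 1491.4 cm.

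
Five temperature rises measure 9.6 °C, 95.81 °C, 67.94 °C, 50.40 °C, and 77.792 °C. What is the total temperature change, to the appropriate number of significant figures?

9.6 °C + 95.81 °C + 67.94 °C + 50.40 °C + 77.792 °C = 301.542 °C.
Addition/subtraction keeps the fewest decimal places: 9.6 → 1 decimal place, 95.81 → 2 decimal places, 67.94 → 2 decimal places, 50.40 → 2 decimal places, 77.792 → 3 decimal places; limit is 1.
Rounded to 1 decimal place: 3.015 × 10² °C.

3.015 × 10² °C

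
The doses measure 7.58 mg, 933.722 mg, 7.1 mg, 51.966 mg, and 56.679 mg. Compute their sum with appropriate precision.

1057.0 mg

7.58 mg + 933.722 mg + 7.1 mg + 51.966 mg + 56.679 mg = 1057.047 mg.
Addition/subtraction keeps the fewest decimal places: 7.58 → 2 decimal places, 933.722 → 3 decimal places, 7.1 → 1 decimal place, 51.966 → 3 decimal places, 56.679 → 3 decimal places; limit is 1.
Rounded to 1 decimal place: 1057.0 mg.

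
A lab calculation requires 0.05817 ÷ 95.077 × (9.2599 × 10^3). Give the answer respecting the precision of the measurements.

0.05817 ÷ 95.077 × (9.2599 × 10^3) = 5.66539103043…
Multiplication/division keeps the fewest significant figures: 0.05817 → 4 s.f., 95.077 → 5 s.f., 9.2599 × 10^3 → 5 s.f.; limit is 4.
Rounded to 4 significant figures: 5.665.

5.665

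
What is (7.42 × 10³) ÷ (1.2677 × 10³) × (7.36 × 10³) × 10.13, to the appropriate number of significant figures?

(7.42 × 10³) ÷ (1.2677 × 10³) × (7.36 × 10³) × 10.13 = 436389.884042…
Multiplication/division keeps the fewest significant figures: 7.42 × 10³ → 3 s.f., 1.2677 × 10³ → 5 s.f., 7.36 × 10³ → 3 s.f., 10.13 → 4 s.f.; limit is 3.
Rounded to 3 significant figures: 4.36 × 10⁵.

4.36 × 10⁵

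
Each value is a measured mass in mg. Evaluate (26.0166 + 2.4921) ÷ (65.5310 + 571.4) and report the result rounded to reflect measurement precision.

4.476 × 10⁻²

26.0166 + 2.4921 = 28.5087, limited to 4 d.p. → 6 s.f.; 65.5310 + 571.4 = 636.9310, limited to 1 d.p. → 4 s.f.
Carrying full precision, 28.5087 ÷ 636.9310 = 0.0447594794413…; keep min(6, 4) = 4 s.f.
Rounded to 4 significant figures: 4.476 × 10⁻².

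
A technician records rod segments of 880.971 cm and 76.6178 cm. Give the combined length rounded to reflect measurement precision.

957.589 cm

880.971 cm + 76.6178 cm = 957.5888 cm.
Addition/subtraction keeps the fewest decimal places: 880.971 → 3 decimal places, 76.6178 → 4 decimal places; limit is 3.
Rounded to 3 decimal places: 957.589 cm.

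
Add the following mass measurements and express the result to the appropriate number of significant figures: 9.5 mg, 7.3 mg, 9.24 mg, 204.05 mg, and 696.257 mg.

9.5 mg + 7.3 mg + 9.24 mg + 204.05 mg + 696.257 mg = 926.347 mg.
Addition/subtraction keeps the fewest decimal places: 9.5 → 1 decimal place, 7.3 → 1 decimal place, 9.24 → 2 decimal places, 204.05 → 2 decimal places, 696.257 → 3 decimal places; limit is 1.
Rounded to 1 decimal place: 926.3 mg.

926.3 mg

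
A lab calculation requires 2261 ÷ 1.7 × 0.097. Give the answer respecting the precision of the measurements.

1.3 × 10²

2261 ÷ 1.7 × 0.097 = 129.01
Multiplication/division keeps the fewest significant figures: 2261 → 4 s.f., 1.7 → 2 s.f., 0.097 → 2 s.f.; limit is 2.
Rounded to 2 significant figures: 1.3 × 10².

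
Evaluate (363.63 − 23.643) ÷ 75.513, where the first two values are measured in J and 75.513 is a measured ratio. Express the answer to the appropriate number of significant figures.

363.63 J − 23.643 J = 339.987 J; the difference is limited to 2 decimal places (5 s.f.).
Carrying full precision, 339.987 ÷ 75.513 = 4.50236383139… J; 75.513 has 5 s.f., so the result keeps min(5, 5) = 5 s.f.
Rounded to 5 significant figures: 4.5024 J.

4.5024 J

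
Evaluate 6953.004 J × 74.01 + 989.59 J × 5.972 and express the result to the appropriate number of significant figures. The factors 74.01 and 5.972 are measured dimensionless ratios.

5.205 × 10⁵ J

6953.004 × 74.01 = 514591.82604 → 5.146 × 10⁵ J (4 s.f., last digit at the 10^2 place).
989.59 × 5.972 = 5909.83148 → 5.910 × 10³ J (4 s.f., last digit at the 10^0 place).
Sum: 520501.65752 J; keep the coarser place, 10^2.
Result: 5.205 × 10⁵ J.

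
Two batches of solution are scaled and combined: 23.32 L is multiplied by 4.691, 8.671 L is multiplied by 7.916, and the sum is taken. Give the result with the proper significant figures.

23.32 × 4.691 = 109.39412 → 109.4 L (4 s.f., last digit at the 10^-1 place).
8.671 × 7.916 = 68.639636 → 68.64 L (4 s.f., last digit at the 10^-2 place).
Sum: 178.033756 L; keep the coarser place, 10^-1.
Result: 178.0 L.

178.0 L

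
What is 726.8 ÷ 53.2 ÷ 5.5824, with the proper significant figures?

726.8 ÷ 53.2 ÷ 5.5824 = 2.44727252353…
Multiplication/division keeps the fewest significant figures: 726.8 → 4 s.f., 53.2 → 3 s.f., 5.5824 → 5 s.f.; limit is 3.
Rounded to 3 significant figures: 2.45.

2.45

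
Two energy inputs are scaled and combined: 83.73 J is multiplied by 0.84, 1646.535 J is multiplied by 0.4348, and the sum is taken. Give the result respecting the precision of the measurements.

83.73 × 0.84 = 70.3332 → 7.0 × 10¹ J (2 s.f., last digit at the 10^0 place).
1646.535 × 0.4348 = 715.913418 → 715.9 J (4 s.f., last digit at the 10^-1 place).
Sum: 786.246618 J; keep the coarser place, 10^0.
Result: 786 J.

786 J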